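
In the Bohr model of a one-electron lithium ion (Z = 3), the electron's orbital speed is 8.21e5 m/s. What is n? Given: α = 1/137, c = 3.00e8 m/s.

8

v_n = Zαc/n ⇒ n = Zαc/v = 3 × 0.00730 × 3.00e8 / 8.21e5 ≈ 8.00
n = 8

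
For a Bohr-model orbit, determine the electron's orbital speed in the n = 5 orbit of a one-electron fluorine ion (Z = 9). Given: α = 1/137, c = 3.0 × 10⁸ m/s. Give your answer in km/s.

3900 km/s

v_n = Zαc/n = 9 × 0.0073 × 3.0 × 10⁸ / 5
    = 3900 km/s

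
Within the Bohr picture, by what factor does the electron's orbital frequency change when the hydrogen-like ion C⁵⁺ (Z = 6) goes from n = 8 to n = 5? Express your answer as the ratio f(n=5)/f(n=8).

512/125

f ∝ Z^2 · n^-3; with Z fixed, f ∝ n^-3.
f(n=5)/f(n=8) = (5/8)^-3 = 512/125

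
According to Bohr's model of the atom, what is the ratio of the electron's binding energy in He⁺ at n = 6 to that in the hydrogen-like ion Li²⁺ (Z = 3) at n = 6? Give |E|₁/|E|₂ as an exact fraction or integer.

|E| ∝ Z^2 · n^-2
|E|₁/|E|₂ = (2/3)^2 · (6/6)^-2 = 4/9

4/9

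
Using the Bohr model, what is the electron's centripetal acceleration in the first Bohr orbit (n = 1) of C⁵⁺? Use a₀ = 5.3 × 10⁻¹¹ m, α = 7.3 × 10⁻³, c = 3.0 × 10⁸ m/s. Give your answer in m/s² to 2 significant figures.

2.0 × 10²⁵ m/s²

r = n²a₀/Z = 8.8 × 10⁻¹² m, v = Zαc/n = 1.3 × 10⁷ m/s
a = v²/r = (1.3 × 10⁷)² / 8.8 × 10⁻¹² = 2.0 × 10²⁵ m/s²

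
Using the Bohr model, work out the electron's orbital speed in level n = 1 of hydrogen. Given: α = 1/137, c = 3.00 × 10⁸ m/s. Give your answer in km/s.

2190 km/s

v_n = Zαc/n = 1 × 0.00730 × 3.00 × 10⁸ / 1
    = 2190 km/s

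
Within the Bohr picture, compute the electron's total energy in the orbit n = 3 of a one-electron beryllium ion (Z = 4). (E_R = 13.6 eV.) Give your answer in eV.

-24.2 eV

E_n = −E_R·Z²/n² = −13.6 × 4²/3² = -24.2 eV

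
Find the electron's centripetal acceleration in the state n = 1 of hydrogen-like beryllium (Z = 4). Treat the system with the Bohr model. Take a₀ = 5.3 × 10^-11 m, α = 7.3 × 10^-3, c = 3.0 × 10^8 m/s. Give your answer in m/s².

r = n²a₀/Z = 1.3 × 10^-11 m, v = Zαc/n = 8.8 × 10^6 m/s
a = v²/r = (8.8 × 10^6)² / 1.3 × 10^-11 = 5.8 × 10^24 m/s²

5.8 × 10^24 m/s²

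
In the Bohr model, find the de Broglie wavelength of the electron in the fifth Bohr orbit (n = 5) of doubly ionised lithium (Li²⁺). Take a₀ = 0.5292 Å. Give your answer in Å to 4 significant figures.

The Bohr quantisation condition is nλ = 2πr_n.
r_n = n²a₀/Z = 4.410 Å
λ = 2πr_n/n = 2π·4.410/5 = 5.542 Å

5.542 Å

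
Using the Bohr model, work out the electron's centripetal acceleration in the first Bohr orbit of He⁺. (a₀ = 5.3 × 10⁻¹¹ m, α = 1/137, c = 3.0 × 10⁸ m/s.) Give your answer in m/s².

7.2 × 10²³ m/s²

r = n²a₀/Z = 2.6 × 10⁻¹¹ m, v = Zαc/n = 4.4 × 10⁶ m/s
a = v²/r = (4.4 × 10⁶)² / 2.6 × 10⁻¹¹ = 7.2 × 10²³ m/s²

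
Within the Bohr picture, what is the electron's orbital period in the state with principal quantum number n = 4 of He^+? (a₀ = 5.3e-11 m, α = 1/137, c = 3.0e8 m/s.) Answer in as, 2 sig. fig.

r = n²a₀/Z = 4²·5.3e-11/2 = 4.2e-10 m
v = Zαc/n = 2·0.0073·3.0e8/4 = 1.1e6 m/s
T = 2πr/v = 2.4e-15 s = 2400 as

2400 as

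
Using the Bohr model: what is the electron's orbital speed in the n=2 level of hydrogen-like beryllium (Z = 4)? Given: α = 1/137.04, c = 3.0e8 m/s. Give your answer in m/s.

v_n = Zαc/n = 4 × 0.0073 × 3.0e8 / 2
    = 4.4e6 m/s

4.4e6 m/s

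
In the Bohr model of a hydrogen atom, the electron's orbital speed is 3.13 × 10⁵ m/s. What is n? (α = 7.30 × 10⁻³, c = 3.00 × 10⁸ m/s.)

v_n = Zαc/n ⇒ n = Zαc/v = 1 × 0.00730 × 3.00 × 10⁸ / 3.13 × 10⁵ ≈ 7.00
n = 7

7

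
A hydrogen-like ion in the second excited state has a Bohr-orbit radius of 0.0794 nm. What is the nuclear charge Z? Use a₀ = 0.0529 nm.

6

r_n = n²a₀/Z ⇒ Z = n²a₀/r = 3² × 0.0529 / 0.0794 ≈ 6.00
Z = 6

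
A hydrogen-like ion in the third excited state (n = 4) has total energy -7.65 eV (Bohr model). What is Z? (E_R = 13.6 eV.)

3

E_n = −E_R Z²/n² ⇒ Z² = −E_n n²/E_R = 7.65 × 4² / 13.6 ≈ 9.00
Z = 3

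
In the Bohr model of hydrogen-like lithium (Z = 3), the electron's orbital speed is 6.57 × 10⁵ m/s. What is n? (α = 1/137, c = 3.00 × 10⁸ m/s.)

10

v_n = Zαc/n ⇒ n = Zαc/v = 3 × 0.00730 × 3.00 × 10⁸ / 6.57 × 10⁵ ≈ 10.00
n = 10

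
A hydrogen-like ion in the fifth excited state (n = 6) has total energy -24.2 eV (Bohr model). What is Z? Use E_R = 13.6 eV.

8

E_n = −E_R Z²/n² ⇒ Z² = −E_n n²/E_R = 24.2 × 6² / 13.6 ≈ 64.06
Z = 8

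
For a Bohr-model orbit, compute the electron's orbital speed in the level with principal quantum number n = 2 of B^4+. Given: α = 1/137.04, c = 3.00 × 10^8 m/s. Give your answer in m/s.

v_n = Zαc/n = 5 × 0.00730 × 3.00 × 10^8 / 2
    = 5.47 × 10^6 m/s

5.47 × 10^6 m/s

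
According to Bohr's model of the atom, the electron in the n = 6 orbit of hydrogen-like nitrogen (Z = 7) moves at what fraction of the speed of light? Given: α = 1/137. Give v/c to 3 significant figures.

v_n = Zαc/n, so v/c = Zα/n = 7 × 0.00730 / 6 = 0.00852

0.00852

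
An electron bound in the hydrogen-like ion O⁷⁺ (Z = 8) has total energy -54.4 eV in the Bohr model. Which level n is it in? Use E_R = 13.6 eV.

4

E_n = −E_R Z²/n² ⇒ n² = E_R Z²/(−E_n) = 13.6 × 8² / 54.4 ≈ 16.00
n = 4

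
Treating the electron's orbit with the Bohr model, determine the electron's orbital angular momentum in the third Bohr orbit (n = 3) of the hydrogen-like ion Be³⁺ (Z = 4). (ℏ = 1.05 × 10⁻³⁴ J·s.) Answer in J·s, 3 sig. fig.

3.15 × 10⁻³⁴ J·s

L_n = nℏ = 3 × 1.05 × 10⁻³⁴ = 3.15 × 10⁻³⁴ J·s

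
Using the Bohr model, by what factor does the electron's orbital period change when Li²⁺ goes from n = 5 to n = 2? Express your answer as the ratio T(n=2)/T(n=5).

T ∝ Z^-2 · n^3; with Z fixed, T ∝ n^3.
T(n=2)/T(n=5) = (2/5)^3 = 8/125

8/125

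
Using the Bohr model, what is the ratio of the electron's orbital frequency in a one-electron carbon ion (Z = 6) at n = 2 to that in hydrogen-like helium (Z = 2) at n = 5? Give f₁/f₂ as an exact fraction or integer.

1125/8

f ∝ Z^2 · n^-3
f₁/f₂ = (6/2)^2 · (2/5)^-3 = 1125/8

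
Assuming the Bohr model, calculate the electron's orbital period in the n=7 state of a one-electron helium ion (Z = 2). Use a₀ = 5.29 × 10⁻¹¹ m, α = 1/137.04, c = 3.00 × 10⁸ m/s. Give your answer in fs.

13.0 fs

r = n²a₀/Z = 7²·5.29 × 10⁻¹¹/2 = 1.30 × 10⁻⁹ m
v = Zαc/n = 2·0.00730·3.00 × 10⁸/7 = 6.25 × 10⁵ m/s
T = 2πr/v = 1.30 × 10⁻¹⁴ s = 13.0 fs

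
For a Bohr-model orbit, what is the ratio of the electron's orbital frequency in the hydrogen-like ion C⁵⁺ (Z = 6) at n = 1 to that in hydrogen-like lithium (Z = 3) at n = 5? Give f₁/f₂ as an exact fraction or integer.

500

f ∝ Z^2 · n^-3
f₁/f₂ = (6/3)^2 · (1/5)^-3 = 500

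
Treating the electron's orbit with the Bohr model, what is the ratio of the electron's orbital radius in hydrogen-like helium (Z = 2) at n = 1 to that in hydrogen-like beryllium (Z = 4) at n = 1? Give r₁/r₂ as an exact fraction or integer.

r ∝ Z^-1 · n^2
r₁/r₂ = (2/4)^-1 · (1/1)^2 = 2

2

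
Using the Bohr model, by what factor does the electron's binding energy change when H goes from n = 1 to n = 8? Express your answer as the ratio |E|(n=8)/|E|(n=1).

1/64

|E| ∝ Z^2 · n^-2; with Z fixed, |E| ∝ n^-2.
|E|(n=8)/|E|(n=1) = (8/1)^-2 = 1/64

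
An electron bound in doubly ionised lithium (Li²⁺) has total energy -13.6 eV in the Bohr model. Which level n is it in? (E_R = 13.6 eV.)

E_n = −E_R Z²/n² ⇒ n² = E_R Z²/(−E_n) = 13.6 × 3² / 13.6 ≈ 9.00
n = 3

3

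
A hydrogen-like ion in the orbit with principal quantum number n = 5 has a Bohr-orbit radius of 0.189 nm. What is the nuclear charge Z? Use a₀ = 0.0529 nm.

7

r_n = n²a₀/Z ⇒ Z = n²a₀/r = 5² × 0.0529 / 0.189 ≈ 7.00
Z = 7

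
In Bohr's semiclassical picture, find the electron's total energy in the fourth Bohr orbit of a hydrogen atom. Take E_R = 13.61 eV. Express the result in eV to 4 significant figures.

E_n = −E_R·Z²/n² = −13.61 × 1²/4² = -0.8506 eV

-0.8506 eV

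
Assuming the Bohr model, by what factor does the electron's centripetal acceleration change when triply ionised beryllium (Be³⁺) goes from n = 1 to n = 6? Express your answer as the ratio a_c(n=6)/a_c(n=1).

1/1296

a_c ∝ Z^3 · n^-4; with Z fixed, a_c ∝ n^-4.
a_c(n=6)/a_c(n=1) = (6/1)^-4 = 1/1296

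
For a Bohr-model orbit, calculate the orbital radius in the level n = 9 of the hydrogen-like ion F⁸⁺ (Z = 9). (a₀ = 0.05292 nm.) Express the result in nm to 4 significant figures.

0.4763 nm

r_n = n²a₀/Z = 9² × 0.05292 / 9
    = 81 × 0.05292 / 9 = 0.4763 nm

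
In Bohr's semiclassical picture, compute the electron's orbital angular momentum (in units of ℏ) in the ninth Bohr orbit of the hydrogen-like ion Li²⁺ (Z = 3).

9

L_n = nℏ, so L/ℏ = n = 9.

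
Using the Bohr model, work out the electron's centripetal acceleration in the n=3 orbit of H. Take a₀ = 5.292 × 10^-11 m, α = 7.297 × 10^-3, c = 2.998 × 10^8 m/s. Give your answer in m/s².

r = n²a₀/Z = 4.763 × 10^-10 m, v = Zαc/n = 7.292 × 10^5 m/s
a = v²/r = (7.292 × 10^5)² / 4.763 × 10^-10 = 1.116 × 10^21 m/s²

1.116 × 10^21 m/s²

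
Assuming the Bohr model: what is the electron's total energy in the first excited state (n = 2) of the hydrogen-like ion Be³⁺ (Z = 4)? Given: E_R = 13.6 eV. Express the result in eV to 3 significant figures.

-54.4 eV

E_n = −E_R·Z²/n² = −13.6 × 4²/2² = -54.4 eV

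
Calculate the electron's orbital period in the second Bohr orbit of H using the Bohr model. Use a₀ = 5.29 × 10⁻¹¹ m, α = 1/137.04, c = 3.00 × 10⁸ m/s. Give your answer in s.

1.21 × 10⁻¹⁵ s

r = n²a₀/Z = 2²·5.29 × 10⁻¹¹/1 = 2.12 × 10⁻¹⁰ m
v = Zαc/n = 1·0.00730·3.00 × 10⁸/2 = 1.09 × 10⁶ m/s
T = 2πr/v = 1.21 × 10⁻¹⁵ s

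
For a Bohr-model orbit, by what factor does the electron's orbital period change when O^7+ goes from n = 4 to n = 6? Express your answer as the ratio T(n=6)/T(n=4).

T ∝ Z^-2 · n^3; with Z fixed, T ∝ n^3.
T(n=6)/T(n=4) = (6/4)^3 = 27/8

27/8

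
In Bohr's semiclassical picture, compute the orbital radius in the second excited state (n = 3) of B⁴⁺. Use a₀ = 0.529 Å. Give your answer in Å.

0.952 Å

r_n = n²a₀/Z = 3² × 0.529 / 5
    = 9 × 0.529 / 5 = 0.952 Å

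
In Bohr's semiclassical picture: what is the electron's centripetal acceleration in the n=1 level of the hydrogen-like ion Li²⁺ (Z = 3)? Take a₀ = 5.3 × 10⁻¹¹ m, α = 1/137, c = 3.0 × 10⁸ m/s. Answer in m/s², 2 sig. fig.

2.4 × 10²⁴ m/s²

r = n²a₀/Z = 1.8 × 10⁻¹¹ m, v = Zαc/n = 6.6 × 10⁶ m/s
a = v²/r = (6.6 × 10⁶)² / 1.8 × 10⁻¹¹ = 2.4 × 10²⁴ m/s²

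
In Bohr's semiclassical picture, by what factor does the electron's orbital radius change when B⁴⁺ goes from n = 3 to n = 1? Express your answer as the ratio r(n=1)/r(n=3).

r ∝ Z^-1 · n^2; with Z fixed, r ∝ n^2.
r(n=1)/r(n=3) = (1/3)^2 = 1/9

1/9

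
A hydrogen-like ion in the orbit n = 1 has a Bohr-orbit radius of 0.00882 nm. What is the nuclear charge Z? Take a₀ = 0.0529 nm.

6

r_n = n²a₀/Z ⇒ Z = n²a₀/r = 1² × 0.0529 / 0.00882 ≈ 6.00
Z = 6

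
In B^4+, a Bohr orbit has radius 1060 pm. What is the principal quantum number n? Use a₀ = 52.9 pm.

10

r_n = n²a₀/Z ⇒ n² = rZ/a₀ = 1060 × 5 / 52.9 ≈ 100.19
n = 10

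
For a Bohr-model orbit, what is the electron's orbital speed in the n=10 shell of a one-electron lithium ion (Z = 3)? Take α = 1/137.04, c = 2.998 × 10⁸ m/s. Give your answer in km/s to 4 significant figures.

v_n = Zαc/n = 3 × 0.007297 × 2.998 × 10⁸ / 10
    = 656.3 km/s

656.3 km/s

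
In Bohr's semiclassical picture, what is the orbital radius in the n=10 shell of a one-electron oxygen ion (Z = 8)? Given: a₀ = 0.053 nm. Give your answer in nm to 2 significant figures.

0.66 nm

r_n = n²a₀/Z = 10² × 0.053 / 8
    = 100 × 0.053 / 8 = 0.66 nm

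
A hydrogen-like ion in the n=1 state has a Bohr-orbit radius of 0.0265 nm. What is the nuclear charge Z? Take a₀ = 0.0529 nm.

r_n = n²a₀/Z ⇒ Z = n²a₀/r = 1² × 0.0529 / 0.0265 ≈ 2.00
Z = 2

2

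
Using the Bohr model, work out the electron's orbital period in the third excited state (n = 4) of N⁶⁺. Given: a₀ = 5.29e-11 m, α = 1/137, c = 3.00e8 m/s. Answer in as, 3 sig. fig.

r = n²a₀/Z = 4²·5.29e-11/7 = 1.21e-10 m
v = Zαc/n = 7·0.00730·3.00e8/4 = 3.83e6 m/s
T = 2πr/v = 1.98e-16 s = 198 as

198 as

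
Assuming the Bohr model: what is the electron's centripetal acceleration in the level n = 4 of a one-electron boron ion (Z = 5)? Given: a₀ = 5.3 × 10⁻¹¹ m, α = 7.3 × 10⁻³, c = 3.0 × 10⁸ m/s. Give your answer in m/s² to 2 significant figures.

4.4 × 10²² m/s²

r = n²a₀/Z = 1.7 × 10⁻¹⁰ m, v = Zαc/n = 2.7 × 10⁶ m/s
a = v²/r = (2.7 × 10⁶)² / 1.7 × 10⁻¹⁰ = 4.4 × 10²² m/s²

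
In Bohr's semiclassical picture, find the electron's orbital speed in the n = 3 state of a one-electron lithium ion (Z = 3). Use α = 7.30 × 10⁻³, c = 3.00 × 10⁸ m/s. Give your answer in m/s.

2.19 × 10⁶ m/s

v_n = Zαc/n = 3 × 0.00730 × 3.00 × 10⁸ / 3
    = 2.19 × 10⁶ m/s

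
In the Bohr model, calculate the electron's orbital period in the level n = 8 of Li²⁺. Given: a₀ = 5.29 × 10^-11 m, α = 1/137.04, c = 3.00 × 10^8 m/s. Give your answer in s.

8.64 × 10^-15 s

r = n²a₀/Z = 8²·5.29 × 10^-11/3 = 1.13 × 10^-9 m
v = Zαc/n = 3·0.00730·3.00 × 10^8/8 = 8.21 × 10^5 m/s
T = 2πr/v = 8.64 × 10^-15 s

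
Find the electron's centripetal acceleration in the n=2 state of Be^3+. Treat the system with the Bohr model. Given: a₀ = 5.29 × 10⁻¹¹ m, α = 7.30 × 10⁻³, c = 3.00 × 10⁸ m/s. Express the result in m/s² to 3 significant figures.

3.63 × 10²³ m/s²

r = n²a₀/Z = 5.29 × 10⁻¹¹ m, v = Zαc/n = 4.38 × 10⁶ m/s
a = v²/r = (4.38 × 10⁶)² / 5.29 × 10⁻¹¹ = 3.63 × 10²³ m/s²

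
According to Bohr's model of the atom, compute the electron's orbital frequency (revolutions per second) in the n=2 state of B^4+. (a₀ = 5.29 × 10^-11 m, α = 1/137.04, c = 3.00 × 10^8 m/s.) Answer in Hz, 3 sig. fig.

r = n²a₀/Z = 4.23 × 10^-11 m, v = Zαc/n = 5.47 × 10^6 m/s
f = v/(2πr) = 2.06 × 10^16 Hz

2.06 × 10^16 Hz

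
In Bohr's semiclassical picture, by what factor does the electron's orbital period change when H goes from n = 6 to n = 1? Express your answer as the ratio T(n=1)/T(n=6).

T ∝ Z^-2 · n^3; with Z fixed, T ∝ n^3.
T(n=1)/T(n=6) = (1/6)^3 = 1/216

1/216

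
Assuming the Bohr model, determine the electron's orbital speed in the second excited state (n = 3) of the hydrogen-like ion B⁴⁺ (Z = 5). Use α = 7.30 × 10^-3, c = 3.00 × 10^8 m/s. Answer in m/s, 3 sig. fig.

v_n = Zαc/n = 5 × 0.00730 × 3.00 × 10^8 / 3
    = 3.65 × 10^6 m/s

3.65 × 10^6 m/s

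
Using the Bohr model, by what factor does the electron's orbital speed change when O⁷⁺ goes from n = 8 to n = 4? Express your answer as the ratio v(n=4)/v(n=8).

v ∝ Z^1 · n^-1; with Z fixed, v ∝ n^-1.
v(n=4)/v(n=8) = (4/8)^-1 = 2

2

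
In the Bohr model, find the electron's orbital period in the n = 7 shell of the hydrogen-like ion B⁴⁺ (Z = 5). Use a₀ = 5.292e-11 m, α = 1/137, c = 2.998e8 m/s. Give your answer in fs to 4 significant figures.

r = n²a₀/Z = 7²·5.292e-11/5 = 5.186e-10 m
v = Zαc/n = 5·0.007299·2.998e8/7 = 1.563e6 m/s
T = 2πr/v = 2.085e-15 s = 2.085 fs

2.085 fs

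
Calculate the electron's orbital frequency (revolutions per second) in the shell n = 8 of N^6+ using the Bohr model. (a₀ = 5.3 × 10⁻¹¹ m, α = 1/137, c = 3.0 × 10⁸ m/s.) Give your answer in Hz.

6.3 × 10¹⁴ Hz

r = n²a₀/Z = 4.8 × 10⁻¹⁰ m, v = Zαc/n = 1.9 × 10⁶ m/s
f = v/(2πr) = 6.3 × 10¹⁴ Hz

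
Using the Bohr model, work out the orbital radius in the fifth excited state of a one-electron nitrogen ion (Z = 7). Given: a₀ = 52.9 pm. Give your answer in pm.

r_n = n²a₀/Z = 6² × 52.9 / 7
    = 36 × 52.9 / 7 = 272 pm

272 pm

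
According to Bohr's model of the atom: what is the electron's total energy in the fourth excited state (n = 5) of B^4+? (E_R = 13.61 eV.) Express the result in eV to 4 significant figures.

E_n = −E_R·Z²/n² = −13.61 × 5²/5² = -13.61 eV

-13.61 eV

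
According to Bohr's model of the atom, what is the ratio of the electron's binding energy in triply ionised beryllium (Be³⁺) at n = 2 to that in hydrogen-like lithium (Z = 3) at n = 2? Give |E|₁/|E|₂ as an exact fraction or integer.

16/9

|E| ∝ Z^2 · n^-2
|E|₁/|E|₂ = (4/3)^2 · (2/2)^-2 = 16/9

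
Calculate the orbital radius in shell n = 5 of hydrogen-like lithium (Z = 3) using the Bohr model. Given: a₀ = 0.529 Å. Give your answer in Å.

4.41 Å

r_n = n²a₀/Z = 5² × 0.529 / 3
    = 25 × 0.529 / 3 = 4.41 Å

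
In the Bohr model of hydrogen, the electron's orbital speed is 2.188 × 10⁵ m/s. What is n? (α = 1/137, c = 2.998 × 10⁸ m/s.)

10

v_n = Zαc/n ⇒ n = Zαc/v = 1 × 0.007299 × 2.998 × 10⁸ / 2.188 × 10⁵ ≈ 10.00
n = 10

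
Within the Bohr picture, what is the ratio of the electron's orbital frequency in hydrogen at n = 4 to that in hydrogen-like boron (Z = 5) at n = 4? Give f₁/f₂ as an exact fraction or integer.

f ∝ Z^2 · n^-3
f₁/f₂ = (1/5)^2 · (4/4)^-3 = 1/25

1/25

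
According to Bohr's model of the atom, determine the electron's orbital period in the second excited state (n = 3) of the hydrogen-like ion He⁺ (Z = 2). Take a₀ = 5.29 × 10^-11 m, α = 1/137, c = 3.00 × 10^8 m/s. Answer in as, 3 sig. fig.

r = n²a₀/Z = 3²·5.29 × 10^-11/2 = 2.38 × 10^-10 m
v = Zαc/n = 2·0.00730·3.00 × 10^8/3 = 1.46 × 10^6 m/s
T = 2πr/v = 1.02 × 10^-15 s = 1020 as

1020 as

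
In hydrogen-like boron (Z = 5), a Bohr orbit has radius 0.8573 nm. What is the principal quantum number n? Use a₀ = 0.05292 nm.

r_n = n²a₀/Z ⇒ n² = rZ/a₀ = 0.8573 × 5 / 0.05292 ≈ 81.00
n = 9

9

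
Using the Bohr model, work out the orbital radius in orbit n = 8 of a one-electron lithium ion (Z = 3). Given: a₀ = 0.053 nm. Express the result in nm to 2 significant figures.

1.1 nm

r_n = n²a₀/Z = 8² × 0.053 / 3
    = 64 × 0.053 / 3 = 1.1 nm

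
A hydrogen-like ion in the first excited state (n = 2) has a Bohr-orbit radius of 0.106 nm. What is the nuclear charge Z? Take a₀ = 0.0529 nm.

2

r_n = n²a₀/Z ⇒ Z = n²a₀/r = 2² × 0.0529 / 0.106 ≈ 2.00
Z = 2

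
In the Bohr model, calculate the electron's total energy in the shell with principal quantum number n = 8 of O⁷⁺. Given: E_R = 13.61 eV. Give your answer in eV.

-13.61 eV

E_n = −E_R·Z²/n² = −13.61 × 8²/8² = -13.61 eV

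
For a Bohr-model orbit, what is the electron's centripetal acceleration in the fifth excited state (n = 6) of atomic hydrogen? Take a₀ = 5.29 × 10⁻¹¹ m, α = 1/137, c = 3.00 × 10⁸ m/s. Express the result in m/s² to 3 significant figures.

6.99 × 10¹⁹ m/s²

r = n²a₀/Z = 1.90 × 10⁻⁹ m, v = Zαc/n = 3.65 × 10⁵ m/s
a = v²/r = (3.65 × 10⁵)² / 1.90 × 10⁻⁹ = 6.99 × 10¹⁹ m/s²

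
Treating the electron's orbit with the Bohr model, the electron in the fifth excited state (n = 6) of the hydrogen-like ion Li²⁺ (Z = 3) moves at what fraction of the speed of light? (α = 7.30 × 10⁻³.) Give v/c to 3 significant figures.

v_n = Zαc/n, so v/c = Zα/n = 3 × 0.00730 / 6 = 0.00365

0.00365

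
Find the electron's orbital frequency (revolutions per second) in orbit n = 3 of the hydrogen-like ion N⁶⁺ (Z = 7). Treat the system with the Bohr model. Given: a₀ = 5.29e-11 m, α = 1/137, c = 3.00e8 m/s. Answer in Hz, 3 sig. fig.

r = n²a₀/Z = 6.80e-11 m, v = Zαc/n = 5.11e6 m/s
f = v/(2πr) = 1.20e16 Hz

1.20e16 Hz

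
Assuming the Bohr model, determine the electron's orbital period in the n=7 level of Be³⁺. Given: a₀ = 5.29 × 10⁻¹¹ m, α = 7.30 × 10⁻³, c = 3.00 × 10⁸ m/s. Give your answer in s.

3.25 × 10⁻¹⁵ s

r = n²a₀/Z = 7²·5.29 × 10⁻¹¹/4 = 6.48 × 10⁻¹⁰ m
v = Zαc/n = 4·0.00730·3.00 × 10⁸/7 = 1.25 × 10⁶ m/s
T = 2πr/v = 3.25 × 10⁻¹⁵ s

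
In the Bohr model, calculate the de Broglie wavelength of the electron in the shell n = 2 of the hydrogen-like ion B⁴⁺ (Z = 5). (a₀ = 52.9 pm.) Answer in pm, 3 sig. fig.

133 pm

The Bohr quantisation condition is nλ = 2πr_n.
r_n = n²a₀/Z = 42.3 pm
λ = 2πr_n/n = 2π·42.3/2 = 133 pm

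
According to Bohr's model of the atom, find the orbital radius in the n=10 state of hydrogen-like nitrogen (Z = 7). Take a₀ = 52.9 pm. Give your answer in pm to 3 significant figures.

756 pm

r_n = n²a₀/Z = 10² × 52.9 / 7
    = 100 × 52.9 / 7 = 756 pm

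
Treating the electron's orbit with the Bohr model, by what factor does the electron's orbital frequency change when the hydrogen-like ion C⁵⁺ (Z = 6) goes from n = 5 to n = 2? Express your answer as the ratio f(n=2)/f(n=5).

f ∝ Z^2 · n^-3; with Z fixed, f ∝ n^-3.
f(n=2)/f(n=5) = (2/5)^-3 = 125/8

125/8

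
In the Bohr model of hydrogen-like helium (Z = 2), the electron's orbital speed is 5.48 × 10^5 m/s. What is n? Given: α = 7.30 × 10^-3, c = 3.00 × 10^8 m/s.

v_n = Zαc/n ⇒ n = Zαc/v = 2 × 0.00730 × 3.00 × 10^8 / 5.48 × 10^5 ≈ 7.99
n = 8

8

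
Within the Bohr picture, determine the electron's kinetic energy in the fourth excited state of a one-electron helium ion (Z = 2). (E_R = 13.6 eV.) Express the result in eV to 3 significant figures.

For a Coulomb orbit the virial theorem gives K = −E_n.
E_n = −E_R·Z²/n², so K = E_R·Z²/n² = 13.6 × 2²/5² = 2.18 eV

2.18 eV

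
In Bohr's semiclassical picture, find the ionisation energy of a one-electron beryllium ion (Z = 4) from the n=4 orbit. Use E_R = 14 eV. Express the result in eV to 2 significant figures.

E_n = −E_R·Z²/n² = −14 × 4²/4² eV = -14 eV
Ionisation energy = −E_n = 14 eV

14 eV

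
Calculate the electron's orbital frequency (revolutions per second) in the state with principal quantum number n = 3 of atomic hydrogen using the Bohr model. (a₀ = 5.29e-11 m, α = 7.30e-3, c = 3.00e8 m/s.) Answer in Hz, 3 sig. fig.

2.44e14 Hz

r = n²a₀/Z = 4.76e-10 m, v = Zαc/n = 7.30e5 m/s
f = v/(2πr) = 2.44e14 Hz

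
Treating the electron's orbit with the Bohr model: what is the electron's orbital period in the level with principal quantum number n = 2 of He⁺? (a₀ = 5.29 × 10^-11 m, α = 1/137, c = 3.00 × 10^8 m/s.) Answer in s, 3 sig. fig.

3.04 × 10^-16 s

r = n²a₀/Z = 2²·5.29 × 10^-11/2 = 1.06 × 10^-10 m
v = Zαc/n = 2·0.00730·3.00 × 10^8/2 = 2.19 × 10^6 m/s
T = 2πr/v = 3.04 × 10^-16 s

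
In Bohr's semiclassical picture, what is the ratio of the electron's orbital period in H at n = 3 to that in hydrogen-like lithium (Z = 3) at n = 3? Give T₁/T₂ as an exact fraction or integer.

9

T ∝ Z^-2 · n^3
T₁/T₂ = (1/3)^-2 · (3/3)^3 = 9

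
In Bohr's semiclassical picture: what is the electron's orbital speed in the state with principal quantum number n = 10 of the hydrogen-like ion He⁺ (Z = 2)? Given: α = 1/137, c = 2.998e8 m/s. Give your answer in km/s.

v_n = Zαc/n = 2 × 0.007299 × 2.998e8 / 10
    = 437.7 km/s

437.7 km/s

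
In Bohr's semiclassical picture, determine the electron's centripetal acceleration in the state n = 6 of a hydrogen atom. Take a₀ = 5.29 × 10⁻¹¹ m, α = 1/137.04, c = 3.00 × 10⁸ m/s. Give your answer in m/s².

r = n²a₀/Z = 1.90 × 10⁻⁹ m, v = Zαc/n = 3.65 × 10⁵ m/s
a = v²/r = (3.65 × 10⁵)² / 1.90 × 10⁻⁹ = 6.99 × 10¹⁹ m/s²

6.99 × 10¹⁹ m/s²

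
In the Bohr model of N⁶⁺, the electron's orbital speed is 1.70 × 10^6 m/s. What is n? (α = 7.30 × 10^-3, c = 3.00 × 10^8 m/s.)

9

v_n = Zαc/n ⇒ n = Zαc/v = 7 × 0.00730 × 3.00 × 10^8 / 1.70 × 10^6 ≈ 9.02
n = 9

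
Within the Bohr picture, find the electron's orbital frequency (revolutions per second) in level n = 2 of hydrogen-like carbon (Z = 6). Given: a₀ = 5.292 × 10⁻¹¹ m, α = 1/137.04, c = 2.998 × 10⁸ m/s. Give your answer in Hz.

2.961 × 10¹⁶ Hz

r = n²a₀/Z = 3.528 × 10⁻¹¹ m, v = Zαc/n = 6.563 × 10⁶ m/s
f = v/(2πr) = 2.961 × 10¹⁶ Hz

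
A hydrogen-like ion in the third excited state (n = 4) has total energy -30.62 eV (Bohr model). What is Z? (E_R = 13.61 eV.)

6

E_n = −E_R Z²/n² ⇒ Z² = −E_n n²/E_R = 30.62 × 4² / 13.61 ≈ 36.00
Z = 6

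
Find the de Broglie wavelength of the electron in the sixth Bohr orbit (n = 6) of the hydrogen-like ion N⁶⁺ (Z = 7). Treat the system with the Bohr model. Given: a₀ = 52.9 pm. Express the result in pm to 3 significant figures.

The Bohr quantisation condition is nλ = 2πr_n.
r_n = n²a₀/Z = 272 pm
λ = 2πr_n/n = 2π·272/6 = 285 pm

285 pm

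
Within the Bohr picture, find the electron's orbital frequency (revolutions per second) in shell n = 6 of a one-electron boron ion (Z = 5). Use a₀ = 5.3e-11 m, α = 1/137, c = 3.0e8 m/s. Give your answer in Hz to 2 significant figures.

r = n²a₀/Z = 3.8e-10 m, v = Zαc/n = 1.8e6 m/s
f = v/(2πr) = 7.6e14 Hz

7.6e14 Hz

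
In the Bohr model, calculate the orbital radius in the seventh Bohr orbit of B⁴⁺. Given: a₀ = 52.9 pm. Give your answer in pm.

r_n = n²a₀/Z = 7² × 52.9 / 5
    = 49 × 52.9 / 5 = 518 pm

518 pm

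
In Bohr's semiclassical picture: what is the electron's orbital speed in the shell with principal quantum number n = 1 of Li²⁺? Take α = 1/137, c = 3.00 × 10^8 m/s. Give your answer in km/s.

v_n = Zαc/n = 3 × 0.00730 × 3.00 × 10^8 / 1
    = 6570 km/s

6570 km/s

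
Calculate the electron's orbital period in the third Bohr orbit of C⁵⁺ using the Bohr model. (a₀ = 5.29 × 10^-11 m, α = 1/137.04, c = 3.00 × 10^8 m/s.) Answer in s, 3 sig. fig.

1.14 × 10^-16 s

r = n²a₀/Z = 3²·5.29 × 10^-11/6 = 7.94 × 10^-11 m
v = Zαc/n = 6·0.00730·3.00 × 10^8/3 = 4.38 × 10^6 m/s
T = 2πr/v = 1.14 × 10^-16 s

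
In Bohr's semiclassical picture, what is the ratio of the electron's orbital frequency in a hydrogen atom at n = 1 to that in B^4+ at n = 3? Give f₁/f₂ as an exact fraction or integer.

f ∝ Z^2 · n^-3
f₁/f₂ = (1/5)^2 · (1/3)^-3 = 27/25

27/25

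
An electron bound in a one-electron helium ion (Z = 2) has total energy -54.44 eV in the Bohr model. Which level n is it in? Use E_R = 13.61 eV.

1

E_n = −E_R Z²/n² ⇒ n² = E_R Z²/(−E_n) = 13.61 × 2² / 54.44 ≈ 1.00
n = 1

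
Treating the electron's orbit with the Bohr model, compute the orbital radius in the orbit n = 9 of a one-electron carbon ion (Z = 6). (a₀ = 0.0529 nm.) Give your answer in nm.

r_n = n²a₀/Z = 9² × 0.0529 / 6
    = 81 × 0.0529 / 6 = 0.714 nm

0.714 nm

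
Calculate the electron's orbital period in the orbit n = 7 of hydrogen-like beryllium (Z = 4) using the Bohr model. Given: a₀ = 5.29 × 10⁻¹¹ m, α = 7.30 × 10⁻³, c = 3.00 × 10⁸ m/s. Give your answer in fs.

r = n²a₀/Z = 7²·5.29 × 10⁻¹¹/4 = 6.48 × 10⁻¹⁰ m
v = Zαc/n = 4·0.00730·3.00 × 10⁸/7 = 1.25 × 10⁶ m/s
T = 2πr/v = 3.25 × 10⁻¹⁵ s = 3.25 fs

3.25 fs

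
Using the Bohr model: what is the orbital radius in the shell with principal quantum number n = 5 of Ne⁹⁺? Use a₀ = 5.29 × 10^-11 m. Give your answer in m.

r_n = n²a₀/Z = 5² × 5.29 × 10^-11 / 10
    = 25 × 5.29 × 10^-11 / 10 = 1.32 × 10^-10 m

1.32 × 10^-10 m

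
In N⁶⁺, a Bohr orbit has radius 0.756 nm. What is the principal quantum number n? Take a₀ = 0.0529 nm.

10

r_n = n²a₀/Z ⇒ n² = rZ/a₀ = 0.756 × 7 / 0.0529 ≈ 100.04
n = 10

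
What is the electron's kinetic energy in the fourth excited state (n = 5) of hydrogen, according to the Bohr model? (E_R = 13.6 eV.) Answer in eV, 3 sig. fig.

For a Coulomb orbit the virial theorem gives K = −E_n.
E_n = −E_R·Z²/n², so K = E_R·Z²/n² = 13.6 × 1²/5² = 0.544 eV

0.544 eV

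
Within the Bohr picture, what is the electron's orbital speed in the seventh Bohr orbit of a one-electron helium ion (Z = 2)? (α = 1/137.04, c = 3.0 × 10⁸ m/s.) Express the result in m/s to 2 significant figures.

6.3 × 10⁵ m/s

v_n = Zαc/n = 2 × 0.0073 × 3.0 × 10⁸ / 7
    = 6.3 × 10⁵ m/s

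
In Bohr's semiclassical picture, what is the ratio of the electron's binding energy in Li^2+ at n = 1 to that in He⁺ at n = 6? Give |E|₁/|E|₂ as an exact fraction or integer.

|E| ∝ Z^2 · n^-2
|E|₁/|E|₂ = (3/2)^2 · (1/6)^-2 = 81

81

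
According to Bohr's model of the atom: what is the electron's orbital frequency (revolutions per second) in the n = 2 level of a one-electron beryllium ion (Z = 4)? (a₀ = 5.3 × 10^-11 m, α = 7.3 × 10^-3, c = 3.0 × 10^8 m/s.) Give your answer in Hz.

r = n²a₀/Z = 5.3 × 10^-11 m, v = Zαc/n = 4.4 × 10^6 m/s
f = v/(2πr) = 1.3 × 10^16 Hz

1.3 × 10^16 Hz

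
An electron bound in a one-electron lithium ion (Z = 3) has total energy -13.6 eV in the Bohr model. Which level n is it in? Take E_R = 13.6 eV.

E_n = −E_R Z²/n² ⇒ n² = E_R Z²/(−E_n) = 13.6 × 3² / 13.6 ≈ 9.00
n = 3

3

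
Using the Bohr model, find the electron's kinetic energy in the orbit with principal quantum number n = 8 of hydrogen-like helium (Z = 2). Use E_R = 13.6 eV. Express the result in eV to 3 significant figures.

0.850 eV

For a Coulomb orbit the virial theorem gives K = −E_n.
E_n = −E_R·Z²/n², so K = E_R·Z²/n² = 13.6 × 2²/8² = 0.850 eV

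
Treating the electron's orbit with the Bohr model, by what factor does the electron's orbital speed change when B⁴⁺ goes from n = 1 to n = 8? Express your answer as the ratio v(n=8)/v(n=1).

1/8

v ∝ Z^1 · n^-1; with Z fixed, v ∝ n^-1.
v(n=8)/v(n=1) = (8/1)^-1 = 1/8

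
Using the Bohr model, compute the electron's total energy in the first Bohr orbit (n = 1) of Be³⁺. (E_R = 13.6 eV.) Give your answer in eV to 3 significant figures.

-218 eV

E_n = −E_R·Z²/n² = −13.6 × 4²/1² = -218 eV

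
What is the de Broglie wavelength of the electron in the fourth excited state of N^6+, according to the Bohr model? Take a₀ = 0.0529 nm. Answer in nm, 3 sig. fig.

0.237 nm

The Bohr quantisation condition is nλ = 2πr_n.
r_n = n²a₀/Z = 0.189 nm
λ = 2πr_n/n = 2π·0.189/5 = 0.237 nm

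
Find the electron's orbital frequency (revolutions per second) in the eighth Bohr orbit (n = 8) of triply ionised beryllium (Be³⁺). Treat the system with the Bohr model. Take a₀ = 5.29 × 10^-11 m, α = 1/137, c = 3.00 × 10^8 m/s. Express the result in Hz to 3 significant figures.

2.06 × 10^14 Hz

r = n²a₀/Z = 8.46 × 10^-10 m, v = Zαc/n = 1.09 × 10^6 m/s
f = v/(2πr) = 2.06 × 10^14 Hz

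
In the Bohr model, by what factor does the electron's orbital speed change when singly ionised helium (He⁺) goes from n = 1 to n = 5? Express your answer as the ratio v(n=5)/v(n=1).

v ∝ Z^1 · n^-1; with Z fixed, v ∝ n^-1.
v(n=5)/v(n=1) = (5/1)^-1 = 1/5

1/5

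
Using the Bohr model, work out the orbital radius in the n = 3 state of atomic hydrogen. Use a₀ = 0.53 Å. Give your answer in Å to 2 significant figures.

4.8 Å

r_n = n²a₀/Z = 3² × 0.53 / 1
    = 9 × 0.53 / 1 = 4.8 Å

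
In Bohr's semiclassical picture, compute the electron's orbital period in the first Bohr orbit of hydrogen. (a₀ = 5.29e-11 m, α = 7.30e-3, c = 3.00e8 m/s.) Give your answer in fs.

0.152 fs

r = n²a₀/Z = 1²·5.29e-11/1 = 5.29e-11 m
v = Zαc/n = 1·0.00730·3.00e8/1 = 2.19e6 m/s
T = 2πr/v = 1.52e-16 s = 0.152 fs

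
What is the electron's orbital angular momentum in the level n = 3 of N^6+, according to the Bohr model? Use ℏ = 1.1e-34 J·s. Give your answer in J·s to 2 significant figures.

L_n = nℏ = 3 × 1.1e-34 = 3.3e-34 J·s

3.3e-34 J·s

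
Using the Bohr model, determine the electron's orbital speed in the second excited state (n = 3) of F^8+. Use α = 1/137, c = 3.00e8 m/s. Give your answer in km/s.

v_n = Zαc/n = 9 × 0.00730 × 3.00e8 / 3
    = 6570 km/s

6570 km/s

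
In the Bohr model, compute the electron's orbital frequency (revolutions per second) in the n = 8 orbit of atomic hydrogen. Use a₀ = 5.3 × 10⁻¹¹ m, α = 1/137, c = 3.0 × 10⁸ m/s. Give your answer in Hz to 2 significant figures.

1.3 × 10¹³ Hz

r = n²a₀/Z = 3.4 × 10⁻⁹ m, v = Zαc/n = 2.7 × 10⁵ m/s
f = v/(2πr) = 1.3 × 10¹³ Hz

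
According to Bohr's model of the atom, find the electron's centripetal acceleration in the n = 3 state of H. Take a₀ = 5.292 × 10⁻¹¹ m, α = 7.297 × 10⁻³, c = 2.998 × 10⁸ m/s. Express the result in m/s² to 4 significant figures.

1.116 × 10²¹ m/s²

r = n²a₀/Z = 4.763 × 10⁻¹⁰ m, v = Zαc/n = 7.292 × 10⁵ m/s
a = v²/r = (7.292 × 10⁵)² / 4.763 × 10⁻¹⁰ = 1.116 × 10²¹ m/s²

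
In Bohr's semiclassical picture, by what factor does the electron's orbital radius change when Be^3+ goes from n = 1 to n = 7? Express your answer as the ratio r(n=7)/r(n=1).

49

r ∝ Z^-1 · n^2; with Z fixed, r ∝ n^2.
r(n=7)/r(n=1) = (7/1)^2 = 49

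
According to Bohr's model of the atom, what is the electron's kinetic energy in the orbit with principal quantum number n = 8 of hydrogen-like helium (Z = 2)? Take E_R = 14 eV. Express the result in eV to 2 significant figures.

For a Coulomb orbit the virial theorem gives K = −E_n.
E_n = −E_R·Z²/n², so K = E_R·Z²/n² = 14 × 2²/8² = 0.88 eV

0.88 eV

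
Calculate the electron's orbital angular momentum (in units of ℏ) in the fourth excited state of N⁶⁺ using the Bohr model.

L_n = nℏ, so L/ℏ = n = 5.

5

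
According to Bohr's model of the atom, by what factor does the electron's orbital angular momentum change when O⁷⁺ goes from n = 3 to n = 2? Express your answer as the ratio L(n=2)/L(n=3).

L = nℏ depends only on n, so L ∝ n.
L(n=2)/L(n=3) = (2/3)^1 = 2/3

2/3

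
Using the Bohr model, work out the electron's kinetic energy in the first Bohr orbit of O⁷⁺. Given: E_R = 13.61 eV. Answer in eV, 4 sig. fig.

871.0 eV

For a Coulomb orbit the virial theorem gives K = −E_n.
E_n = −E_R·Z²/n², so K = E_R·Z²/n² = 13.61 × 8²/1² = 871.0 eV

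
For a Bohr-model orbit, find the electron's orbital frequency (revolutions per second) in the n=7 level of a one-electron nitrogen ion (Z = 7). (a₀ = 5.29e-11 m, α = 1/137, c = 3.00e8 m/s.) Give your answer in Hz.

r = n²a₀/Z = 3.70e-10 m, v = Zαc/n = 2.19e6 m/s
f = v/(2πr) = 9.41e14 Hz

9.41e14 Hz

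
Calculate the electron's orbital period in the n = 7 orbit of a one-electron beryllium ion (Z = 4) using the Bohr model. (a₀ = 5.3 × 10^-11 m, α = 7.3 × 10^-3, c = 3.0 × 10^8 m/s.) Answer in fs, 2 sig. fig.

r = n²a₀/Z = 7²·5.3 × 10^-11/4 = 6.5 × 10^-10 m
v = Zαc/n = 4·0.0073·3.0 × 10^8/7 = 1.3 × 10^6 m/s
T = 2πr/v = 3.3 × 10^-15 s = 3.3 fs

3.3 fs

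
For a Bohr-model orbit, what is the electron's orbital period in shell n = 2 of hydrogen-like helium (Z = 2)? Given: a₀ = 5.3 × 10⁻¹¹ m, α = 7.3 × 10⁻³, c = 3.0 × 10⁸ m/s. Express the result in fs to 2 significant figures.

r = n²a₀/Z = 2²·5.3 × 10⁻¹¹/2 = 1.1 × 10⁻¹⁰ m
v = Zαc/n = 2·0.0073·3.0 × 10⁸/2 = 2.2 × 10⁶ m/s
T = 2πr/v = 3.0 × 10⁻¹⁶ s = 0.30 fs

0.30 fs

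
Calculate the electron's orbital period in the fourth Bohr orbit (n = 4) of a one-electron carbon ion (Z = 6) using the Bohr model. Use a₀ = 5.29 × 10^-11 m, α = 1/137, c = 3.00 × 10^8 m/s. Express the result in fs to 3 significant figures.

r = n²a₀/Z = 4²·5.29 × 10^-11/6 = 1.41 × 10^-10 m
v = Zαc/n = 6·0.00730·3.00 × 10^8/4 = 3.28 × 10^6 m/s
T = 2πr/v = 2.70 × 10^-16 s = 0.270 fs

0.270 fs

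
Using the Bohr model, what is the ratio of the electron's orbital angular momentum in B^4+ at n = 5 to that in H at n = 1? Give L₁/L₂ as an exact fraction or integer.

L = nℏ is independent of Z.
L₁/L₂ = n₁/n₂ = 5/1 = 5

5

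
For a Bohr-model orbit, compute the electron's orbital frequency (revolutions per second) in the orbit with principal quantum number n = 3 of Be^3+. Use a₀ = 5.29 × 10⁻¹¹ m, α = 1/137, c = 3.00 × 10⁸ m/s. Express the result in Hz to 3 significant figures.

r = n²a₀/Z = 1.19 × 10⁻¹⁰ m, v = Zαc/n = 2.92 × 10⁶ m/s
f = v/(2πr) = 3.90 × 10¹⁵ Hz

3.90 × 10¹⁵ Hz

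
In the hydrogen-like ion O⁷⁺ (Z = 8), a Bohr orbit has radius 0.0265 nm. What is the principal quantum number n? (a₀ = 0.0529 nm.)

2

r_n = n²a₀/Z ⇒ n² = rZ/a₀ = 0.0265 × 8 / 0.0529 ≈ 4.01
n = 2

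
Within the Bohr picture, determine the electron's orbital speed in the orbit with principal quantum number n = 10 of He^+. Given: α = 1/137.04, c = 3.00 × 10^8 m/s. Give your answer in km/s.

438 km/s

v_n = Zαc/n = 2 × 0.00730 × 3.00 × 10^8 / 10
    = 438 km/s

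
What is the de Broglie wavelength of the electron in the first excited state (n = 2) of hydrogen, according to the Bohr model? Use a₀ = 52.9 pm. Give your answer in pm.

The Bohr quantisation condition is nλ = 2πr_n.
r_n = n²a₀/Z = 212 pm
λ = 2πr_n/n = 2π·212/2 = 665 pm

665 pm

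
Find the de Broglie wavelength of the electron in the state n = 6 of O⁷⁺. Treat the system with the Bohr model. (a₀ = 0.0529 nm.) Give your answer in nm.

The Bohr quantisation condition is nλ = 2πr_n.
r_n = n²a₀/Z = 0.238 nm
λ = 2πr_n/n = 2π·0.238/6 = 0.249 nm

0.249 nm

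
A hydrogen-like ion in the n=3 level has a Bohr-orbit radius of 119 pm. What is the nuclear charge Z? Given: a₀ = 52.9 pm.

4

r_n = n²a₀/Z ⇒ Z = n²a₀/r = 3² × 52.9 / 119 ≈ 4.00
Z = 4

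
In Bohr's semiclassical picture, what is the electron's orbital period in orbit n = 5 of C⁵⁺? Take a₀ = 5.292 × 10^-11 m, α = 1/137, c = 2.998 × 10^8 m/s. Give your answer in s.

r = n²a₀/Z = 5²·5.292 × 10^-11/6 = 2.205 × 10^-10 m
v = Zαc/n = 6·0.007299·2.998 × 10^8/5 = 2.626 × 10^6 m/s
T = 2πr/v = 5.276 × 10^-16 s

5.276 × 10^-16 s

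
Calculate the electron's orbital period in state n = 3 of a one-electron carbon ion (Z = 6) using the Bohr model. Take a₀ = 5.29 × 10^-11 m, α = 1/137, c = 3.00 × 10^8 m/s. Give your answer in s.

1.14 × 10^-16 s

r = n²a₀/Z = 3²·5.29 × 10^-11/6 = 7.94 × 10^-11 m
v = Zαc/n = 6·0.00730·3.00 × 10^8/3 = 4.38 × 10^6 m/s
T = 2πr/v = 1.14 × 10^-16 s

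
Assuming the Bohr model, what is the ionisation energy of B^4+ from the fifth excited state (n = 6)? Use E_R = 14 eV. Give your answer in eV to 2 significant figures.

E_n = −E_R·Z²/n² = −14 × 5²/6² eV = -9.7 eV
Ionisation energy = −E_n = 9.7 eV

9.7 eV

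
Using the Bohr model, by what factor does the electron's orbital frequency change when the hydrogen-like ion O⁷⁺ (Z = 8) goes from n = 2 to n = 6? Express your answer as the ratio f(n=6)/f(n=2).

1/27

f ∝ Z^2 · n^-3; with Z fixed, f ∝ n^-3.
f(n=6)/f(n=2) = (6/2)^-3 = 1/27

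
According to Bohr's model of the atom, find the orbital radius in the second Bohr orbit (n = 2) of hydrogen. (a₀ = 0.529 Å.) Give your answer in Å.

2.12 Å

r_n = n²a₀/Z = 2² × 0.529 / 1
    = 4 × 0.529 / 1 = 2.12 Å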